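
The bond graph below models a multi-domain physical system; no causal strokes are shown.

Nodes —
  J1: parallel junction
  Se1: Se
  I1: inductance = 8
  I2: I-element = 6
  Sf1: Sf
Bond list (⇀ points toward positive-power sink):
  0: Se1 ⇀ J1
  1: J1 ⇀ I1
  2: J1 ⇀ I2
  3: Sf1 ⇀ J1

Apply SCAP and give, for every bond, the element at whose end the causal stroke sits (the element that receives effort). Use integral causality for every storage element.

β0 stroke at J1  (Se1: effort source, stroke at far end)
β3 stroke at Sf1  (source Sf1 imposes f)
β1 stroke at I1  (common-e at J1 fixed by 0)
β2 stroke at I2  (J1 effort already set via bond 0)

#0 |J1
#1 |I1
#2 |I2
#3 |Sf1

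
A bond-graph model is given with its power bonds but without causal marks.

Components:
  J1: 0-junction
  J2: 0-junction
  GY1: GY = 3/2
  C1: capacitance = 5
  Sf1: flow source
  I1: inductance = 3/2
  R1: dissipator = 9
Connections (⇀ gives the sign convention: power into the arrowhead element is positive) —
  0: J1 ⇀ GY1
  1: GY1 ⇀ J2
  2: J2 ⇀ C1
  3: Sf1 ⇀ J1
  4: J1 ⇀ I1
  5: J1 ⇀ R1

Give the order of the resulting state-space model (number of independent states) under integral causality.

2  (C1, I1 all integral)

β3 |Sf1  (Sf1 (Sf) sets flow on bond)
β2 |J2  (C1: C, integral causality)
β1 |GY1  (0-jn J2 has e-setter on 2)
β0 |GY1  (GY1: gyrator matches bond 1)
β4 |I1  (I1 integral (f out))
β5 |J1  (J1: last free bond brings effort in)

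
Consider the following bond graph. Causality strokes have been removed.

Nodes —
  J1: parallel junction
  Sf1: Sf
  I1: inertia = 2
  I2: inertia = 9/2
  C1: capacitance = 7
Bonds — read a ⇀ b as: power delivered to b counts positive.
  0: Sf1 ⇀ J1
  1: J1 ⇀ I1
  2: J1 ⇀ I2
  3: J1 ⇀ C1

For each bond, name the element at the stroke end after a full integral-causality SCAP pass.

bond 0 |Sf1
bond 1 |I1
bond 2 |I2
bond 3 |J1

bond 0 stroke→Sf1  (source Sf1 imposes f)
bond 1 stroke→I1  (prefer integral on I1)
bond 2 stroke→I2  (I2: I, integral causality)
bond 3 stroke→J1  (closing 0-jn rule on J1)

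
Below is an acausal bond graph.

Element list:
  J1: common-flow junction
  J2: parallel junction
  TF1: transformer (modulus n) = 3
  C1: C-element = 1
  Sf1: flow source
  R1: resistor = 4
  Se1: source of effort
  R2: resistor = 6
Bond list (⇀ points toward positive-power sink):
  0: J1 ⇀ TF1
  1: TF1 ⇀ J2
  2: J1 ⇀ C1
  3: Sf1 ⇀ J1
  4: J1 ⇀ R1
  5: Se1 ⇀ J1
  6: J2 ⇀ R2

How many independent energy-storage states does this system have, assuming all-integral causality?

#3 stroke→Sf1  (source Sf1 imposes f)
#5 stroke→J1  (Se1 (Se) sets effort on bond)
#0 stroke→J1  (common-f at J1 fixed by 3)
#2 stroke→J1  (1-jn J1 has f-setter on 3)
#4 stroke→J1  (J1 flow already set via bond 3)
#1 stroke→TF1  (through TF1, causality passes straight; one stroke at TF1)
#6 stroke→J2  (closing 0-jn rule on J2)

1  (C1 all integral)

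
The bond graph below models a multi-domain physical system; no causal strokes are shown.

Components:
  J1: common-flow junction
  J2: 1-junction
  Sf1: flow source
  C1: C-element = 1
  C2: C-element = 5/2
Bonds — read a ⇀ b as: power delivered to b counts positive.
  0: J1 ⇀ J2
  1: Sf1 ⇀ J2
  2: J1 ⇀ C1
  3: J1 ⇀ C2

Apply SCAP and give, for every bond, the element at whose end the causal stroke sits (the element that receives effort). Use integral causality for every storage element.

#0 →J2
#1 →Sf1
#2 →J1
#3 →J1

b1 stroke at Sf1  (Sf1 (Sf) sets flow on bond)
b0 stroke at J2  (J2 flow already set via bond 1)
b2 stroke at J1  (J1: bond 0 brought flow, rest push out)
b3 stroke at J1  (J1 flow already set via bond 0)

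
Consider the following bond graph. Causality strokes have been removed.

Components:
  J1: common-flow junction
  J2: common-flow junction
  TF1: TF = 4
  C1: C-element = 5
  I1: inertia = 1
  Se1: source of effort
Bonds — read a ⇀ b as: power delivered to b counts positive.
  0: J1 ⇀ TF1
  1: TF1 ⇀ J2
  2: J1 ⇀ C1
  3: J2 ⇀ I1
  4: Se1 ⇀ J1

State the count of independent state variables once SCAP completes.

#4 →J1  (Se1: effort source, stroke at far end)
#2 →J1  (C1 integral (e out))
#0 →TF1  (J1 needs exactly one f-in)
#1 →J2  (TF1: transformer flips bond 0)
#3 →I1  (closing 1-jn rule on J2)

2  (C1, I1 all integral)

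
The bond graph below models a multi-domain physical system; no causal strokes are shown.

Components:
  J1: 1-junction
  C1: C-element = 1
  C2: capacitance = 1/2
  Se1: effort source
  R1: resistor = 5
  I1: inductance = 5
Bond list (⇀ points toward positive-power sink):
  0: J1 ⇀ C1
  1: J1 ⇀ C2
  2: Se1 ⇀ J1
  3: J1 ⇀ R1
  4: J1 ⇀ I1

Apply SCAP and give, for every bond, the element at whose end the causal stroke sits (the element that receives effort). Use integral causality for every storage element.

b0 |J1
b1 |J1
b2 |J1
b3 |J1
b4 |I1

#2 →J1  (Se1 (Se) sets effort on bond)
#0 →J1  (C1 integral (e out))
#1 →J1  (C2: C, integral causality)
#4 →I1  (I1: I, integral causality)
#3 →J1  (J1 flow already set via bond 4)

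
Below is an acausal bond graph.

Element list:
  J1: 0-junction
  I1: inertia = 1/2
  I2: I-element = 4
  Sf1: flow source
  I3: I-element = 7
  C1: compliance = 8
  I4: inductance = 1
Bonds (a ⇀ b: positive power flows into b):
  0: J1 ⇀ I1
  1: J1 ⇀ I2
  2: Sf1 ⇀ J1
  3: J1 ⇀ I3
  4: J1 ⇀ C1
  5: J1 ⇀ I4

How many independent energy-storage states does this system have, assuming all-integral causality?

b2 stroke→Sf1  (Sf1: flow source, stroke at near end)
b0 stroke→I1  (I1: I, integral causality)
b1 stroke→I2  (prefer integral on I2)
b3 stroke→I3  (I3 outputs flow p/I3)
b4 stroke→J1  (C1: C, integral causality)
b5 stroke→I4  (J1 effort already set via bond 4)

5  (C1, I1, I2, I3, I4 all integral)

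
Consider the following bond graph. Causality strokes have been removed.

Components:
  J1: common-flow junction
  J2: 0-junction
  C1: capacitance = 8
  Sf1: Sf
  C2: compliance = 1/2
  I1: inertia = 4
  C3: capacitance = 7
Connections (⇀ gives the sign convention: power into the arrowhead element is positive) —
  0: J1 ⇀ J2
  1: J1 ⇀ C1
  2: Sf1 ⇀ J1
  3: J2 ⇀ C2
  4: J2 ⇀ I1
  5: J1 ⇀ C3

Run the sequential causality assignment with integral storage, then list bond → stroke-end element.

#0 →J1
#1 →J1
#2 →Sf1
#3 →J2
#4 →I1
#5 →J1

b2 →Sf1  (source Sf1 imposes f)
b0 →J1  (J1 flow already set via bond 2)
b1 →J1  (J1 flow already set via bond 2)
b5 →J1  (J1 flow already set via bond 2)
b3 →J2  (C2 integral (e out))
b4 →I1  (0-jn J2 has e-setter on 3)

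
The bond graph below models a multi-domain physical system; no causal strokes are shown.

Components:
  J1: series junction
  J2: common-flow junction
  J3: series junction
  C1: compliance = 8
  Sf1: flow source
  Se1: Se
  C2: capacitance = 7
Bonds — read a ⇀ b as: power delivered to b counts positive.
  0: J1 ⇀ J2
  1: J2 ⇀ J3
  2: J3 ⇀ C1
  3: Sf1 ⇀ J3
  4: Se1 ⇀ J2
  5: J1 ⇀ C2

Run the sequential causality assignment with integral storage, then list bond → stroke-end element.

bond 3 stroke at Sf1  (Sf1 fixes flow; stroke at Sf1)
bond 4 stroke at J2  (Se1 (Se) sets effort on bond)
bond 1 stroke at J3  (common-f at J3 fixed by 3)
bond 2 stroke at J3  (J3: bond 3 brought flow, rest push out)
bond 0 stroke at J2  (common-f at J2 fixed by 1)
bond 5 stroke at J1  (J1: bond 0 brought flow, rest push out)

b0 stroke at J2
b1 stroke at J3
b2 stroke at J3
b3 stroke at Sf1
b4 stroke at J2
b5 stroke at J1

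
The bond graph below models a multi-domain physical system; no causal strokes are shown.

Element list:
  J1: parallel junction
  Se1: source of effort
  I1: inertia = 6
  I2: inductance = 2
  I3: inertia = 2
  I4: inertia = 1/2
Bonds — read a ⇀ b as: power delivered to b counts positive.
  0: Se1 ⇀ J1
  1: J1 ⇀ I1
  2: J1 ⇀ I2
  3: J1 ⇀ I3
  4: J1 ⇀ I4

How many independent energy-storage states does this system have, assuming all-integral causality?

4  (I1, I2, I3, I4 all integral)

b0 |J1  (Se1: effort source, stroke at far end)
b1 |I1  (0-jn J1 has e-setter on 0)
b2 |I2  (J1: bond 0 brought effort, rest push out)
b3 |I3  (J1: bond 0 brought effort, rest push out)
b4 |I4  (J1: bond 0 brought effort, rest push out)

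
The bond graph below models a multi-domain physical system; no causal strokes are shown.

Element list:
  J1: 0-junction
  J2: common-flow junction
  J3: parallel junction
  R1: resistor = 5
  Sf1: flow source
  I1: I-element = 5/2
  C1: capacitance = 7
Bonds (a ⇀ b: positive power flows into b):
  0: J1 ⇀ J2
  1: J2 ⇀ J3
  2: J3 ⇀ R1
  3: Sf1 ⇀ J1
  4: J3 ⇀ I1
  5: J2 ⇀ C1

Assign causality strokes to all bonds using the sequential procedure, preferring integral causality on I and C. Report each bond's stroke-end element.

#3 stroke→Sf1  (source Sf1 imposes f)
#0 stroke→J1  (only one effort-in slot at J1)
#1 stroke→J2  (1-jn J2 has f-setter on 0)
#5 stroke→J2  (J2 flow already set via bond 0)
#4 stroke→I1  (prefer integral on I1)
#2 stroke→J3  (only one effort-in slot at J3)

#0 |J1
#1 |J2
#2 |J3
#3 |Sf1
#4 |I1
#5 |J2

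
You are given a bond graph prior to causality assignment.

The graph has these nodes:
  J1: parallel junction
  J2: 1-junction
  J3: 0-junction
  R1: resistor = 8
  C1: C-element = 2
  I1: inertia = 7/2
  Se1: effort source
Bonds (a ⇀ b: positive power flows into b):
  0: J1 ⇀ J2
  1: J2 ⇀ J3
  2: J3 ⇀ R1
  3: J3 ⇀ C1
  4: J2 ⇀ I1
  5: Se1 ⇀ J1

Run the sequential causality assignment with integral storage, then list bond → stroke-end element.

b0 |J2
b1 |J2
b2 |R1
b3 |J3
b4 |I1
b5 |J1

bond 5 →J1  (Se1 fixes effort; stroke away)
bond 0 →J2  (common-e at J1 fixed by 5)
bond 3 →J3  (C1: C, integral causality)
bond 1 →J2  (0-jn J3 has e-setter on 3)
bond 2 →R1  (J3 effort already set via bond 3)
bond 4 →I1  (J2: last free bond brings flow in)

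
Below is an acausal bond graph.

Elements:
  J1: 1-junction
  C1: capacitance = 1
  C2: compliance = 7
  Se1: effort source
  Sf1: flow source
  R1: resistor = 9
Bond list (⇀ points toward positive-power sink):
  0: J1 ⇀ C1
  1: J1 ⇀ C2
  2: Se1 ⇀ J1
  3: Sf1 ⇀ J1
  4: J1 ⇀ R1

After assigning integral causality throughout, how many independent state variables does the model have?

2  (C1, C2 all integral)

β2 →J1  (source Se1 imposes e)
β3 →Sf1  (source Sf1 imposes f)
β0 →J1  (common-f at J1 fixed by 3)
β1 →J1  (J1 flow already set via bond 3)
β4 →J1  (J1: bond 3 brought flow, rest push out)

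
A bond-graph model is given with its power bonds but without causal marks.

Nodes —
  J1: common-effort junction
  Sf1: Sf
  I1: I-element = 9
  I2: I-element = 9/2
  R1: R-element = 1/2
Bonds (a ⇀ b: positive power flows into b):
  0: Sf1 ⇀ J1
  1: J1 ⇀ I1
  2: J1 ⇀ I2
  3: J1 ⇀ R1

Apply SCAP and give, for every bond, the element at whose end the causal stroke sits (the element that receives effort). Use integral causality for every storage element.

#0 |Sf1  (Sf1 (Sf) sets flow on bond)
#1 |I1  (I1 outputs flow p/I1)
#2 |I2  (I2 outputs flow p/I2)
#3 |J1  (J1: last free bond brings effort in)

#0 stroke→Sf1
#1 stroke→I1
#2 stroke→I2
#3 stroke→J1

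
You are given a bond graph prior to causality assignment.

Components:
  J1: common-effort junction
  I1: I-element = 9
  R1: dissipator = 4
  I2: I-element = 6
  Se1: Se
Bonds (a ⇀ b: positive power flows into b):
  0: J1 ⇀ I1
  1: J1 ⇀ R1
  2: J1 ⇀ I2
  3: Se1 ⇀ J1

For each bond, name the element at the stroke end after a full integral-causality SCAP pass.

#0 stroke at I1
#1 stroke at R1
#2 stroke at I2
#3 stroke at J1

#3 |J1  (source Se1 imposes e)
#0 |I1  (J1 effort already set via bond 3)
#1 |R1  (J1: bond 3 brought effort, rest push out)
#2 |I2  (J1: bond 3 brought effort, rest push out)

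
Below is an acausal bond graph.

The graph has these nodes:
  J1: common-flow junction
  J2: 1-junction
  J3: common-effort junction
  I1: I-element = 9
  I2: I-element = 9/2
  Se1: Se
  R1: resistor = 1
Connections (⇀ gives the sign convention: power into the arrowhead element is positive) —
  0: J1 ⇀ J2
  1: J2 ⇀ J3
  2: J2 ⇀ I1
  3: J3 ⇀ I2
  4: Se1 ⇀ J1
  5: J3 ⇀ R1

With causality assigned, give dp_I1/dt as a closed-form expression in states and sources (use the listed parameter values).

dp_I1/dt = E_Se1 - p_I1/9 + 2*p_I2/9

#4 →J1  (source Se1 imposes e)
#0 →J2  (only one flow-in slot at J1)
#2 →I1  (prefer integral on I1)
#1 →J2  (J2 flow already set via bond 2)
#3 →I2  (prefer integral on I2)
#5 →J3  (J3 needs exactly one e-in)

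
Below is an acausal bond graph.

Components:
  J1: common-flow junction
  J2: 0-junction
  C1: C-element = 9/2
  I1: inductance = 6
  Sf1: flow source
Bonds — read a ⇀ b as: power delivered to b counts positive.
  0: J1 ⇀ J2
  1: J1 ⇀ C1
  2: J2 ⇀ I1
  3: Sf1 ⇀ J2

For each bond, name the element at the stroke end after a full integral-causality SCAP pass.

β0 →J2
β1 →J1
β2 →I1
β3 →Sf1

b3 stroke→Sf1  (source Sf1 imposes f)
b1 stroke→J1  (C1: C, integral causality)
b0 stroke→J2  (J1: last free bond brings flow in)
b2 stroke→I1  (0-jn J2 has e-setter on 0)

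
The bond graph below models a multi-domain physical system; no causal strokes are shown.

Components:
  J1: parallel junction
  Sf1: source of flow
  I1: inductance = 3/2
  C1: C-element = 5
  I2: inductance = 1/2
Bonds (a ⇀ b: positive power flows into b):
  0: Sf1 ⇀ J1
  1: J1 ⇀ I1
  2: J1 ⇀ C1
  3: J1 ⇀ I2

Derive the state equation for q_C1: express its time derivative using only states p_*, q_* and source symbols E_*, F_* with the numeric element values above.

bond 0 stroke at Sf1  (Sf1 fixes flow; stroke at Sf1)
bond 1 stroke at I1  (I1: I, integral causality)
bond 2 stroke at J1  (C1 integral (e out))
bond 3 stroke at I2  (common-e at J1 fixed by 2)

dq_C1/dt = F_Sf1 - 2*p_I1/3 - 2*p_I2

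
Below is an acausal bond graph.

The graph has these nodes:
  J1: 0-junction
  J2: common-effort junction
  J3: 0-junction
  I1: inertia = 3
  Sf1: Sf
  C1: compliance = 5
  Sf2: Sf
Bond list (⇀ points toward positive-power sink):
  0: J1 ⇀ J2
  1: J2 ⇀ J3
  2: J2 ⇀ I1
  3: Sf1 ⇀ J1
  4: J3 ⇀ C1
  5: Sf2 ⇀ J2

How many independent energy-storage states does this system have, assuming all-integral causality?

bond 3 stroke→Sf1  (source Sf1 imposes f)
bond 5 stroke→Sf2  (Sf2 fixes flow; stroke at Sf2)
bond 0 stroke→J1  (only one effort-in slot at J1)
bond 2 stroke→I1  (I1 outputs flow p/I1)
bond 1 stroke→J2  (only one effort-in slot at J2)
bond 4 stroke→J3  (J3 needs exactly one e-in)

2  (C1, I1 all integral)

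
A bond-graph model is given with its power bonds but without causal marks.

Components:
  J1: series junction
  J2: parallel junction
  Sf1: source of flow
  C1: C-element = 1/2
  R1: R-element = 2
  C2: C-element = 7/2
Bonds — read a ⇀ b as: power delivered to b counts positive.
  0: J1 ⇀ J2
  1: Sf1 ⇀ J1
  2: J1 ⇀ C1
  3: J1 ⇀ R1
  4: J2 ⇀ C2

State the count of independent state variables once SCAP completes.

b1 stroke→Sf1  (Sf1: flow source, stroke at near end)
b0 stroke→J1  (J1 flow already set via bond 1)
b2 stroke→J1  (common-f at J1 fixed by 1)
b3 stroke→J1  (common-f at J1 fixed by 1)
b4 stroke→J2  (only one effort-in slot at J2)

2  (C1, C2 all integral)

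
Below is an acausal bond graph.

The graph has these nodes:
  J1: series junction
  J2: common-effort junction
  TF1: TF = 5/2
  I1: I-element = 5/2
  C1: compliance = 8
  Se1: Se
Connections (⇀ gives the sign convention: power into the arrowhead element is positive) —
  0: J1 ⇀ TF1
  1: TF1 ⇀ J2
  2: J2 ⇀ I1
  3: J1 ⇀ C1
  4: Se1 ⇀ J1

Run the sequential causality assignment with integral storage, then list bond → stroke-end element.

#0 |TF1
#1 |J2
#2 |I1
#3 |J1
#4 |J1

#4 stroke→J1  (Se1 (Se) sets effort on bond)
#2 stroke→I1  (I1 outputs flow p/I1)
#1 stroke→J2  (J2: last free bond brings effort in)
#0 stroke→TF1  (TF1: transformer flips bond 1)
#3 stroke→J1  (J1 flow already set via bond 0)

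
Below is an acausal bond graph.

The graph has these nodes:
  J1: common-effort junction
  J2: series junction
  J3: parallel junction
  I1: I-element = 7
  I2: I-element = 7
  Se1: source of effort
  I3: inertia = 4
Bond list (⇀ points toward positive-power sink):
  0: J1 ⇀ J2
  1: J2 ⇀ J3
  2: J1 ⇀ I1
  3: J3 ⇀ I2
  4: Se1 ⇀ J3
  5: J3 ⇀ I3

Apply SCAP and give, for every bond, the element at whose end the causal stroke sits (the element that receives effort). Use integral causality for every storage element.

#0 →J1
#1 →J2
#2 →I1
#3 →I2
#4 →J3
#5 →I3

β4 stroke at J3  (Se1 fixes effort; stroke away)
β1 stroke at J2  (0-jn J3 has e-setter on 4)
β3 stroke at I2  (common-e at J3 fixed by 4)
β5 stroke at I3  (common-e at J3 fixed by 4)
β0 stroke at J1  (J2: last free bond brings flow in)
β2 stroke at I1  (J1: bond 0 brought effort, rest push out)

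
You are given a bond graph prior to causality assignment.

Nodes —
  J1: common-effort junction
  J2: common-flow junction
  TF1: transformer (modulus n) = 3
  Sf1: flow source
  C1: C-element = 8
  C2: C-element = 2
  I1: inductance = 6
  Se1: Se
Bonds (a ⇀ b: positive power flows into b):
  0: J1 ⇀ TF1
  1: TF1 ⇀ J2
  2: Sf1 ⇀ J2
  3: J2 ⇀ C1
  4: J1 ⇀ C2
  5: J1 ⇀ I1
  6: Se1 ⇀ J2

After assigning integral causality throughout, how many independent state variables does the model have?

3  (C1, C2, I1 all integral)

b2 |Sf1  (source Sf1 imposes f)
b6 |J2  (Se1 (Se) sets effort on bond)
b1 |J2  (J2: bond 2 brought flow, rest push out)
b3 |J2  (J2: bond 2 brought flow, rest push out)
b0 |TF1  (TF1: transformer flips bond 1)
b4 |J1  (prefer integral on C2)
b5 |I1  (0-jn J1 has e-setter on 4)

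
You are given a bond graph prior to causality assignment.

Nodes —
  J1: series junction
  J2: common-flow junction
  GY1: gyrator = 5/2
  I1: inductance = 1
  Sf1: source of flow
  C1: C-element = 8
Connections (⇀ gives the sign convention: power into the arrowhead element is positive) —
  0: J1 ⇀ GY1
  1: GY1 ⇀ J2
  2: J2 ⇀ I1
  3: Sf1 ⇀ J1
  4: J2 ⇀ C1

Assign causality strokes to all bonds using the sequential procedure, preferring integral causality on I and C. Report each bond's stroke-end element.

b0 |J1
b1 |J2
b2 |I1
b3 |Sf1
b4 |J2

β3 →Sf1  (Sf1: flow source, stroke at near end)
β0 →J1  (J1: bond 3 brought flow, rest push out)
β1 →J2  (through GY1, causality inverts; strokes same side of GY1)
β2 →I1  (I1: I, integral causality)
β4 →J2  (J2 flow already set via bond 2)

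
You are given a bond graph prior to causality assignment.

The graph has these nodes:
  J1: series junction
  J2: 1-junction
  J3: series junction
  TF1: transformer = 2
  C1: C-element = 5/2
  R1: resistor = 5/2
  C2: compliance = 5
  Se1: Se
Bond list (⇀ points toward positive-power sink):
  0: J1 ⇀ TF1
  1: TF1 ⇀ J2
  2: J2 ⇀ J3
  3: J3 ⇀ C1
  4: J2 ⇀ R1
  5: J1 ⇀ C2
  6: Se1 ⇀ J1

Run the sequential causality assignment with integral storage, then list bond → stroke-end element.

#6 stroke at J1  (Se1: effort source, stroke at far end)
#3 stroke at J3  (prefer integral on C1)
#2 stroke at J2  (only one flow-in slot at J3)
#5 stroke at J1  (C2 outputs effort q/C2)
#0 stroke at TF1  (only one flow-in slot at J1)
#1 stroke at J2  (through TF1, causality passes straight; one stroke at TF1)
#4 stroke at R1  (J2 needs exactly one f-in)

b0 |TF1
b1 |J2
b2 |J2
b3 |J3
b4 |R1
b5 |J1
b6 |J1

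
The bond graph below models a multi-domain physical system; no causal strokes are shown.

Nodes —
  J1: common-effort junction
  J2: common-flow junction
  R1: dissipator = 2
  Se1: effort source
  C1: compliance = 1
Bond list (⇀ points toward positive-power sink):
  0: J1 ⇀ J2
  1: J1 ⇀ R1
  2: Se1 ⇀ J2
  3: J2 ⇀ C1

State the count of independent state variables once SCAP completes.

b2 |J2  (Se1 fixes effort; stroke away)
b3 |J2  (prefer integral on C1)
b0 |J1  (J2: last free bond brings flow in)
b1 |R1  (J1: bond 0 brought effort, rest push out)

1  (C1 all integral)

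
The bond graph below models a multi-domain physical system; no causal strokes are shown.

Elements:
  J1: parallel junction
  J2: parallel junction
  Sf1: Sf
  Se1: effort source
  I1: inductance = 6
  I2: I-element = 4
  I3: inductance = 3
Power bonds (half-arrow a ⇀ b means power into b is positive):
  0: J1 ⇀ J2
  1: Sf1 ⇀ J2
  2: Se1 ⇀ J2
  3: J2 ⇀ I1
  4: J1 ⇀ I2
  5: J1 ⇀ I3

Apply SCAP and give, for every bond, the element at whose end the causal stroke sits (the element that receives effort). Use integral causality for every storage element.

β0 |J1
β1 |Sf1
β2 |J2
β3 |I1
β4 |I2
β5 |I3

#1 stroke→Sf1  (Sf1: flow source, stroke at near end)
#2 stroke→J2  (source Se1 imposes e)
#0 stroke→J1  (J2 effort already set via bond 2)
#3 stroke→I1  (J2: bond 2 brought effort, rest push out)
#4 stroke→I2  (J1: bond 0 brought effort, rest push out)
#5 stroke→I3  (common-e at J1 fixed by 0)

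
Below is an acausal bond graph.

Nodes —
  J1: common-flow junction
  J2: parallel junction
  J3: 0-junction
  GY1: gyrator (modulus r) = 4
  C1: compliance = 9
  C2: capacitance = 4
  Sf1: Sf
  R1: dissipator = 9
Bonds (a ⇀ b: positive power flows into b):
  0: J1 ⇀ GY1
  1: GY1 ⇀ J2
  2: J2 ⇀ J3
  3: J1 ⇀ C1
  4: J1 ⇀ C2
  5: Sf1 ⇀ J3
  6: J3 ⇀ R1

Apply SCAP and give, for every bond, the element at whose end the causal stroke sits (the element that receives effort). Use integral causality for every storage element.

#5 stroke at Sf1  (Sf1: flow source, stroke at near end)
#3 stroke at J1  (C1 integral (e out))
#4 stroke at J1  (C2 integral (e out))
#0 stroke at GY1  (J1 needs exactly one f-in)
#1 stroke at GY1  (through GY1, causality inverts; strokes same side of GY1)
#2 stroke at J2  (J2 needs exactly one e-in)
#6 stroke at J3  (only one effort-in slot at J3)

β0 stroke→GY1
β1 stroke→GY1
β2 stroke→J2
β3 stroke→J1
β4 stroke→J1
β5 stroke→Sf1
β6 stroke→J3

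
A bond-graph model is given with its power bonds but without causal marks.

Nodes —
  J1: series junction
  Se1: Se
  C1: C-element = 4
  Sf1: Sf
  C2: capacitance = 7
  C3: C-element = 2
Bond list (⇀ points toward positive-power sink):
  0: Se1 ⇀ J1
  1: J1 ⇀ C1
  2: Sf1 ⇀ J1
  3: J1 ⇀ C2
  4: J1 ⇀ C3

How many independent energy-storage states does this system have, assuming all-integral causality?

β0 stroke→J1  (Se1 (Se) sets effort on bond)
β2 stroke→Sf1  (source Sf1 imposes f)
β1 stroke→J1  (J1 flow already set via bond 2)
β3 stroke→J1  (1-jn J1 has f-setter on 2)
β4 stroke→J1  (1-jn J1 has f-setter on 2)

3  (C1, C2, C3 all integral)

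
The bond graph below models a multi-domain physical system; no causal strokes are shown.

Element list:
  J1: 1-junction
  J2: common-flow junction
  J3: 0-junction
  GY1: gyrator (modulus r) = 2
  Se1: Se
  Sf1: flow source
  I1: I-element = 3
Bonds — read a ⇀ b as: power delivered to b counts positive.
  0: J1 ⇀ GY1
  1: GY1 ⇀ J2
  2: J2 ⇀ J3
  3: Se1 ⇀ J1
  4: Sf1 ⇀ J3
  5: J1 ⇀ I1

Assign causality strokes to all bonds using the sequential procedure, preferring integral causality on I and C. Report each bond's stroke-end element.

β3 |J1  (Se1 (Se) sets effort on bond)
β4 |Sf1  (Sf1 fixes flow; stroke at Sf1)
β2 |J3  (J3: last free bond brings effort in)
β1 |J2  (J2: bond 2 brought flow, rest push out)
β0 |J1  (GY1 both-in/both-out from 1)
β5 |I1  (closing 1-jn rule on J1)

b0 stroke→J1
b1 stroke→J2
b2 stroke→J3
b3 stroke→J1
b4 stroke→Sf1
b5 stroke→I1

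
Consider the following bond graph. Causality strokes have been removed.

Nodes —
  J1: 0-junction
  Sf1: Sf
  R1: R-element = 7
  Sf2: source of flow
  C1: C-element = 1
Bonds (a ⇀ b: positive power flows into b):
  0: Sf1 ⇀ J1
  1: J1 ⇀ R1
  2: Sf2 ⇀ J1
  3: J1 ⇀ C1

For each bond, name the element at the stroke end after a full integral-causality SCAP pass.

b0 stroke→Sf1
b1 stroke→R1
b2 stroke→Sf2
b3 stroke→J1

bond 0 stroke at Sf1  (Sf1: flow source, stroke at near end)
bond 2 stroke at Sf2  (Sf2 (Sf) sets flow on bond)
bond 3 stroke at J1  (prefer integral on C1)
bond 1 stroke at R1  (J1 effort already set via bond 3)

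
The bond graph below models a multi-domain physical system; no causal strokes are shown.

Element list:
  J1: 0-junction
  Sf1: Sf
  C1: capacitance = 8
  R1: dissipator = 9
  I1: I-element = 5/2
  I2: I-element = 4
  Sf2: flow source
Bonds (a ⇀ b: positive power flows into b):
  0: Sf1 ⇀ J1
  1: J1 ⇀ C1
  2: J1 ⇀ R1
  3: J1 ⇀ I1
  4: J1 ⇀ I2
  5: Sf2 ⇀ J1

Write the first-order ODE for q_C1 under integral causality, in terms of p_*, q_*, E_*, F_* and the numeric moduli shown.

#0 stroke at Sf1  (Sf1: flow source, stroke at near end)
#5 stroke at Sf2  (Sf2 (Sf) sets flow on bond)
#1 stroke at J1  (C1 outputs effort q/C1)
#2 stroke at R1  (J1: bond 1 brought effort, rest push out)
#3 stroke at I1  (0-jn J1 has e-setter on 1)
#4 stroke at I2  (0-jn J1 has e-setter on 1)

dq_C1/dt = F_Sf1 + F_Sf2 - 2*p_I1/5 - p_I2/4 - q_C1/72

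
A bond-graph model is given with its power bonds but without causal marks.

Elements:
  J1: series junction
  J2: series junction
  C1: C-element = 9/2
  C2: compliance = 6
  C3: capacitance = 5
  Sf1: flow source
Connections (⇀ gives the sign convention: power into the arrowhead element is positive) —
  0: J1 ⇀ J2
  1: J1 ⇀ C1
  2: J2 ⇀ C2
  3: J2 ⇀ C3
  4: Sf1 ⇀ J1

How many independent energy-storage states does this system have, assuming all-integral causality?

bond 4 stroke→Sf1  (Sf1 (Sf) sets flow on bond)
bond 0 stroke→J1  (J1 flow already set via bond 4)
bond 1 stroke→J1  (1-jn J1 has f-setter on 4)
bond 2 stroke→J2  (J2: bond 0 brought flow, rest push out)
bond 3 stroke→J2  (J2 flow already set via bond 0)

3  (C1, C2, C3 all integral)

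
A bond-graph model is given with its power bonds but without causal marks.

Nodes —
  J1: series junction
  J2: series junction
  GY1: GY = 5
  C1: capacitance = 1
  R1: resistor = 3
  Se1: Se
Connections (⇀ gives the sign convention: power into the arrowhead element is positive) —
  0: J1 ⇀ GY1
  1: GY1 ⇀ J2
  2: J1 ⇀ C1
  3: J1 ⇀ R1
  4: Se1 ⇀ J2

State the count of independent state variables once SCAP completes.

1  (C1 all integral)

b4 |J2  (source Se1 imposes e)
b1 |GY1  (J2: last free bond brings flow in)
b0 |GY1  (GY GY1: same side as bond 1)
b2 |J1  (1-jn J1 has f-setter on 0)
b3 |J1  (common-f at J1 fixed by 0)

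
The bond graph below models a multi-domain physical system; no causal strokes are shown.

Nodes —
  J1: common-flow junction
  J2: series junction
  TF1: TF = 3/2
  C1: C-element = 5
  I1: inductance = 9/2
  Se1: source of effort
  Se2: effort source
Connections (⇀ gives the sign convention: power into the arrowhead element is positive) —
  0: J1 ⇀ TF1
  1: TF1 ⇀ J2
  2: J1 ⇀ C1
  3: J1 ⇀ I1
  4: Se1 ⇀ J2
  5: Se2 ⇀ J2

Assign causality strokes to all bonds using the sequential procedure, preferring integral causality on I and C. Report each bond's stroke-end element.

bond 4 stroke at J2  (source Se1 imposes e)
bond 5 stroke at J2  (Se2: effort source, stroke at far end)
bond 1 stroke at TF1  (only one flow-in slot at J2)
bond 0 stroke at J1  (through TF1, causality passes straight; one stroke at TF1)
bond 2 stroke at J1  (C1: C, integral causality)
bond 3 stroke at I1  (J1 needs exactly one f-in)

#0 →J1
#1 →TF1
#2 →J1
#3 →I1
#4 →J2
#5 →J2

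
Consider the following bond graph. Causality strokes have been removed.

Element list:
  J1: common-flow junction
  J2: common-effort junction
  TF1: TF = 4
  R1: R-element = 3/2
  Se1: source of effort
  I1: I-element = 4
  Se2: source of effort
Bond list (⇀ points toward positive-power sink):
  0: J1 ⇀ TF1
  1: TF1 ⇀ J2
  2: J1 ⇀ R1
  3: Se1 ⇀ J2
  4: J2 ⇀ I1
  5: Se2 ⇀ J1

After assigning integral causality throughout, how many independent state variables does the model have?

1  (I1 all integral)

β3 →J2  (Se1 (Se) sets effort on bond)
β5 →J1  (Se2: effort source, stroke at far end)
β1 →TF1  (J2: bond 3 brought effort, rest push out)
β4 →I1  (0-jn J2 has e-setter on 3)
β0 →J1  (TF1 one-in-one-out from 1)
β2 →R1  (only one flow-in slot at J1)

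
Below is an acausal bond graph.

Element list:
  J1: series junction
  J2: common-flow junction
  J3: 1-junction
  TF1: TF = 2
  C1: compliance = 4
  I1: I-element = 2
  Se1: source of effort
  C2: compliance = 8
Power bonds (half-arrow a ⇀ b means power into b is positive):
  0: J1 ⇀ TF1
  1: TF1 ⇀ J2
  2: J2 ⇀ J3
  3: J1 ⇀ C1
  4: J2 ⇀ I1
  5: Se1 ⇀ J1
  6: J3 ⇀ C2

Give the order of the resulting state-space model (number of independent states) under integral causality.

3  (C1, C2, I1 all integral)

b5 |J1  (source Se1 imposes e)
b3 |J1  (C1: C, integral causality)
b0 |TF1  (only one flow-in slot at J1)
b1 |J2  (through TF1, causality passes straight; one stroke at TF1)
b4 |I1  (I1 integral (f out))
b2 |J2  (common-f at J2 fixed by 4)
b6 |J3  (1-jn J3 has f-setter on 2)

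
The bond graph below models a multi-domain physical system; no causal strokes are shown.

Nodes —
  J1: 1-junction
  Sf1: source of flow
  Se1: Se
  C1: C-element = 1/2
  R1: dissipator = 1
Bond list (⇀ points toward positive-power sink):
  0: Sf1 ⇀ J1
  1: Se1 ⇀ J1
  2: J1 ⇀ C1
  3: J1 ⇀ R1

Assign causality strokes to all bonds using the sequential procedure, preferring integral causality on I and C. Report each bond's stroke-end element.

#0 →Sf1
#1 →J1
#2 →J1
#3 →J1

β0 stroke→Sf1  (Sf1 (Sf) sets flow on bond)
β1 stroke→J1  (source Se1 imposes e)
β2 stroke→J1  (J1 flow already set via bond 0)
β3 stroke→J1  (1-jn J1 has f-setter on 0)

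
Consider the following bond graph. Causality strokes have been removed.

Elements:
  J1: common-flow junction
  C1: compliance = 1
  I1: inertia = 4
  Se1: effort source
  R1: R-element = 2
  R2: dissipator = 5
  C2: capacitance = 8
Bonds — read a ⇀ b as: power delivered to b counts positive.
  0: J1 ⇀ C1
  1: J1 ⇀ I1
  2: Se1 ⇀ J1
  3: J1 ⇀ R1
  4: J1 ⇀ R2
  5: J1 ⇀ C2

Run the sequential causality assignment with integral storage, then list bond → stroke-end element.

b2 stroke→J1  (Se1 fixes effort; stroke away)
b0 stroke→J1  (prefer integral on C1)
b1 stroke→I1  (prefer integral on I1)
b3 stroke→J1  (J1: bond 1 brought flow, rest push out)
b4 stroke→J1  (J1: bond 1 brought flow, rest push out)
b5 stroke→J1  (J1: bond 1 brought flow, rest push out)

bond 0 →J1
bond 1 →I1
bond 2 →J1
bond 3 →J1
bond 4 →J1
bond 5 →J1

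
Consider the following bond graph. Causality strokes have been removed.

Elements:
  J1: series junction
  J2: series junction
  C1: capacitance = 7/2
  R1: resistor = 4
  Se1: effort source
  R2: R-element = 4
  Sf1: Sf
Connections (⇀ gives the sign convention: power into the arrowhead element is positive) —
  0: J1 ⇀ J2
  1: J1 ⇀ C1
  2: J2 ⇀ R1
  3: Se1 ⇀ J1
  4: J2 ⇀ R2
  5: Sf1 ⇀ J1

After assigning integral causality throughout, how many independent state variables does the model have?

#3 stroke at J1  (source Se1 imposes e)
#5 stroke at Sf1  (Sf1: flow source, stroke at near end)
#0 stroke at J1  (common-f at J1 fixed by 5)
#1 stroke at J1  (J1: bond 5 brought flow, rest push out)
#2 stroke at J2  (1-jn J2 has f-setter on 0)
#4 stroke at J2  (1-jn J2 has f-setter on 0)

1  (C1 all integral)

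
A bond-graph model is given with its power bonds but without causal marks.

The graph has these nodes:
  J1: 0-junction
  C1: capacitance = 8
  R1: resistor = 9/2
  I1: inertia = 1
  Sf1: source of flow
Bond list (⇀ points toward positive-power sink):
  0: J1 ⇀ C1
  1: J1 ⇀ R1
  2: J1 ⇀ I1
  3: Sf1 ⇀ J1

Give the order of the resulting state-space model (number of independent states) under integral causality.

2  (C1, I1 all integral)

bond 3 stroke at Sf1  (Sf1 fixes flow; stroke at Sf1)
bond 0 stroke at J1  (C1: C, integral causality)
bond 1 stroke at R1  (J1: bond 0 brought effort, rest push out)
bond 2 stroke at I1  (J1: bond 0 brought effort, rest push out)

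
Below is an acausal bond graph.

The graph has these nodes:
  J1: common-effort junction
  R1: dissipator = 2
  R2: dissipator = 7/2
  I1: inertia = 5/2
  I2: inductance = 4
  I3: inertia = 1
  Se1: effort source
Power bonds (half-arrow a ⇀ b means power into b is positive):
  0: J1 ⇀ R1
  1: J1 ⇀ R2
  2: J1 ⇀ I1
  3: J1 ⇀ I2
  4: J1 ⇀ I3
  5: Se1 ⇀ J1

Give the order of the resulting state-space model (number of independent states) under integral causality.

bond 5 |J1  (Se1 (Se) sets effort on bond)
bond 0 |R1  (common-e at J1 fixed by 5)
bond 1 |R2  (J1: bond 5 brought effort, rest push out)
bond 2 |I1  (0-jn J1 has e-setter on 5)
bond 3 |I2  (J1 effort already set via bond 5)
bond 4 |I3  (J1: bond 5 brought effort, rest push out)

3  (I1, I2, I3 all integral)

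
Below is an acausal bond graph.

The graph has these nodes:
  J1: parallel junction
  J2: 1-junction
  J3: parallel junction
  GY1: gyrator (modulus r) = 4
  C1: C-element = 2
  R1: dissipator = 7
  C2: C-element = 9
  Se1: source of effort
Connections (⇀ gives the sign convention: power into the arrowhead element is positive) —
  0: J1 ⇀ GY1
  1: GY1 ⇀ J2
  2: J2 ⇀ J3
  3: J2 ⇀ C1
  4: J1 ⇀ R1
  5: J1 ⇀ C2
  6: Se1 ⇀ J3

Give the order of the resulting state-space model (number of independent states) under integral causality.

#6 stroke→J3  (source Se1 imposes e)
#2 stroke→J2  (common-e at J3 fixed by 6)
#3 stroke→J2  (C1: C, integral causality)
#1 stroke→GY1  (closing 1-jn rule on J2)
#0 stroke→GY1  (through GY1, causality inverts; strokes same side of GY1)
#5 stroke→J1  (C2 integral (e out))
#4 stroke→R1  (0-jn J1 has e-setter on 5)

2  (C1, C2 all integral)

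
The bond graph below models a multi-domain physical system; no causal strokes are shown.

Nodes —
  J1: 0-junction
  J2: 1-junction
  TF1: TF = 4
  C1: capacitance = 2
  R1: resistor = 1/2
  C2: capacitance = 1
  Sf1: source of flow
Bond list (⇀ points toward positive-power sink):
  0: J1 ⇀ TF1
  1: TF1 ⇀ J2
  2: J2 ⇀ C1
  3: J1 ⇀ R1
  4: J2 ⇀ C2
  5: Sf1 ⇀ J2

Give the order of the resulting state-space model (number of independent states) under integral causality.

2  (C1, C2 all integral)

b5 →Sf1  (Sf1: flow source, stroke at near end)
b1 →J2  (J2 flow already set via bond 5)
b2 →J2  (J2: bond 5 brought flow, rest push out)
b4 →J2  (1-jn J2 has f-setter on 5)
b0 →TF1  (TF1 one-in-one-out from 1)
b3 →J1  (closing 0-jn rule on J1)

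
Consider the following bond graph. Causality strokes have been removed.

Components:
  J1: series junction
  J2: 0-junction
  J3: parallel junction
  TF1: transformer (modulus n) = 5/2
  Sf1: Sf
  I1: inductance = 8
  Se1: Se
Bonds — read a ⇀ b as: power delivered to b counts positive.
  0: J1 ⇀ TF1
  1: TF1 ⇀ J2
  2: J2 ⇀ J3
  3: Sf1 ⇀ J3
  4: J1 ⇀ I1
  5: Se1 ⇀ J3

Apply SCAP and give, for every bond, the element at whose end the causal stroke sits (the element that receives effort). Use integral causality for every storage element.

β3 stroke at Sf1  (Sf1: flow source, stroke at near end)
β5 stroke at J3  (source Se1 imposes e)
β2 stroke at J2  (0-jn J3 has e-setter on 5)
β1 stroke at TF1  (0-jn J2 has e-setter on 2)
β0 stroke at J1  (through TF1, causality passes straight; one stroke at TF1)
β4 stroke at I1  (J1 needs exactly one f-in)

bond 0 →J1
bond 1 →TF1
bond 2 →J2
bond 3 →Sf1
bond 4 →I1
bond 5 →J3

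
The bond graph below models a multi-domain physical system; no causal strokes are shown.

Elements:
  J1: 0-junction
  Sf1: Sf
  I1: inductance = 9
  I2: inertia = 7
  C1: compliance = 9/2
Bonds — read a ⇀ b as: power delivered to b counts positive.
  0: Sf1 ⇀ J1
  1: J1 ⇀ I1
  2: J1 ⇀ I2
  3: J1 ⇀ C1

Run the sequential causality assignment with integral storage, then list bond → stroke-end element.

bond 0 →Sf1
bond 1 →I1
bond 2 →I2
bond 3 →J1

#0 stroke at Sf1  (Sf1 (Sf) sets flow on bond)
#1 stroke at I1  (prefer integral on I1)
#2 stroke at I2  (I2: I, integral causality)
#3 stroke at J1  (J1: last free bond brings effort in)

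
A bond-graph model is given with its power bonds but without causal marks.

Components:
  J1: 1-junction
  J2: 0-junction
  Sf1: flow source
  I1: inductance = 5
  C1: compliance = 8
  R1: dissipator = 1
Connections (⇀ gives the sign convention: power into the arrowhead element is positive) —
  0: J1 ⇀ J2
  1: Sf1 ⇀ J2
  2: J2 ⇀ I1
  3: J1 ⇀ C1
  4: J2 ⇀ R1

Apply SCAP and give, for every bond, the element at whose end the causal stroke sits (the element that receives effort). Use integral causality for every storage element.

#1 stroke at Sf1  (Sf1 (Sf) sets flow on bond)
#2 stroke at I1  (I1: I, integral causality)
#3 stroke at J1  (C1: C, integral causality)
#0 stroke at J2  (closing 1-jn rule on J1)
#4 stroke at R1  (J2 effort already set via bond 0)

b0 |J2
b1 |Sf1
b2 |I1
b3 |J1
b4 |R1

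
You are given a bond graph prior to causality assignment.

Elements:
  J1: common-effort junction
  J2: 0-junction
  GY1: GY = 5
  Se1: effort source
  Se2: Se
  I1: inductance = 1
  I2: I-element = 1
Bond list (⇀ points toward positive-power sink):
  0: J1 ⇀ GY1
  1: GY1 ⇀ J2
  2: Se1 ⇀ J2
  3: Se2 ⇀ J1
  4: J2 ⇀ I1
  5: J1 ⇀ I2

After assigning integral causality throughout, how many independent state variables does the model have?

2  (I1, I2 all integral)

bond 2 |J2  (Se1: effort source, stroke at far end)
bond 3 |J1  (Se2 (Se) sets effort on bond)
bond 0 |GY1  (common-e at J1 fixed by 3)
bond 5 |I2  (J1 effort already set via bond 3)
bond 1 |GY1  (common-e at J2 fixed by 2)
bond 4 |I1  (J2: bond 2 brought effort, rest push out)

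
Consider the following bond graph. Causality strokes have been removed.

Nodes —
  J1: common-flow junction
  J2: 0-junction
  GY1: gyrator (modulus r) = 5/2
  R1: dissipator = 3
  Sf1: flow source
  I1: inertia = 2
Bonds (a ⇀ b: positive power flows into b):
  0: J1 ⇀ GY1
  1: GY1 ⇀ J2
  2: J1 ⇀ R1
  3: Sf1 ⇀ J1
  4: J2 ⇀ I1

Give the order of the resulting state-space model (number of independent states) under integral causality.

1  (I1 all integral)

bond 3 →Sf1  (Sf1 (Sf) sets flow on bond)
bond 0 →J1  (common-f at J1 fixed by 3)
bond 2 →J1  (common-f at J1 fixed by 3)
bond 1 →J2  (through GY1, causality inverts; strokes same side of GY1)
bond 4 →I1  (common-e at J2 fixed by 1)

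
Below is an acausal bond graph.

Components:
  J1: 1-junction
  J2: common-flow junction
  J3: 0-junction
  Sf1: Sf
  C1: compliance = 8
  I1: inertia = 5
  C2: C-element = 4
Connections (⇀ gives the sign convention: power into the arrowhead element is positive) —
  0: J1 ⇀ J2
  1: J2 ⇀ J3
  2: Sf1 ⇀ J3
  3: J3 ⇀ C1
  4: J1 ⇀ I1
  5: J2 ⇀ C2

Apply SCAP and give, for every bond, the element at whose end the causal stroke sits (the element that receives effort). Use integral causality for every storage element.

b0 |J1
b1 |J2
b2 |Sf1
b3 |J3
b4 |I1
b5 |J2

#2 stroke at Sf1  (source Sf1 imposes f)
#3 stroke at J3  (C1 integral (e out))
#1 stroke at J2  (J3 effort already set via bond 3)
#4 stroke at I1  (prefer integral on I1)
#0 stroke at J1  (1-jn J1 has f-setter on 4)
#5 stroke at J2  (common-f at J2 fixed by 0)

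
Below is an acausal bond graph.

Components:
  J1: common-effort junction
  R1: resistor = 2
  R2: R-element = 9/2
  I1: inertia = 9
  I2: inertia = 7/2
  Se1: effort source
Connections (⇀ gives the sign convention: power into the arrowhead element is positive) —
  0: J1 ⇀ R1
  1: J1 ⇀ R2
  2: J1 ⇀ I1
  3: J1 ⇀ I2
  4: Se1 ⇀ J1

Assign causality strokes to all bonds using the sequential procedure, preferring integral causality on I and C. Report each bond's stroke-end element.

bond 4 |J1  (Se1 fixes effort; stroke away)
bond 0 |R1  (common-e at J1 fixed by 4)
bond 1 |R2  (J1 effort already set via bond 4)
bond 2 |I1  (J1: bond 4 brought effort, rest push out)
bond 3 |I2  (J1: bond 4 brought effort, rest push out)

bond 0 |R1
bond 1 |R2
bond 2 |I1
bond 3 |I2
bond 4 |J1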